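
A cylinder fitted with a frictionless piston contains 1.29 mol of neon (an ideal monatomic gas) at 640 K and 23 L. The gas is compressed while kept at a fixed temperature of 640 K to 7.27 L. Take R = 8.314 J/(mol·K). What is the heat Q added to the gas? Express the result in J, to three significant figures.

Isothermal ⇒ ΔU = 0, so Q = W = nRT ln(V₂/V₁).
Q = (1.29)(8.314)(640) ln(7.27/23) = 6864 × -1.152 = -7906 J.

Q ≈ -7910 J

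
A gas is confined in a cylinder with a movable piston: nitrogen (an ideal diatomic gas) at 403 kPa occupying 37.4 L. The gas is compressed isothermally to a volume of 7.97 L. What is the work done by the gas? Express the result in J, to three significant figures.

Isothermal: W = nRT ln(V₂/V₁) = P₁V₁ ln(V₂/V₁).
P₁V₁ = (403 kPa)(37.4 L) = 15072 J.
W = 15072 × ln(7.97/37.4) = 15072 × -1.546
W_by_gas = -23301 J.

W ≈ -23300 J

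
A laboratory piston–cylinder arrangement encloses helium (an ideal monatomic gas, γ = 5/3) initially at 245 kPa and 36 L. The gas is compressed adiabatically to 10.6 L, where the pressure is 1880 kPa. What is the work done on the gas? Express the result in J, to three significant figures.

W ≈ 16700 J

Adiabatic: W = (P₁V₁ − P₂V₂)/(γ − 1) with γ = 5/3.
P₁V₁ = 8820 J, P₂V₂ = 19928 J.
W = (8820 − 19928) / 0.6667 = -16662 J.
Work on gas = −W_by = 16662 J.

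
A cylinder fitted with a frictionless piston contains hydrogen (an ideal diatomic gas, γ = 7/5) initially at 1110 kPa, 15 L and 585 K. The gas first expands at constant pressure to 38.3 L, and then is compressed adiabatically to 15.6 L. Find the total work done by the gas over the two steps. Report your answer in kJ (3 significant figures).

W_total ≈ -20.1 kJ

Step 1 (isobaric): W = PΔV = (1110 kPa)(38.3 − 15 L) = 25863 J.
After step 1: P = 1110 kPa, V = 38.3 L, T = 1494 K.
Step 2 (adiabatic): W = (P₁V₁ − P₂V₂)/(γ−1) = (42513 − 60891)/0.4 = -45944 J.
W_total = 25863 − 45944 = -20081 J.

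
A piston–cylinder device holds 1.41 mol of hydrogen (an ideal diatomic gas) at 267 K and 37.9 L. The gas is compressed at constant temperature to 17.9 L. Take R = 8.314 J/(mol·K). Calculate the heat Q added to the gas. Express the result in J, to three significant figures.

Q ≈ -2350 J

Isothermal ⇒ ΔU = 0, so Q = W = nRT ln(V₂/V₁).
Q = (1.41)(8.314)(267) ln(17.9/37.9) = 3130 × -0.7502 = -2348 J.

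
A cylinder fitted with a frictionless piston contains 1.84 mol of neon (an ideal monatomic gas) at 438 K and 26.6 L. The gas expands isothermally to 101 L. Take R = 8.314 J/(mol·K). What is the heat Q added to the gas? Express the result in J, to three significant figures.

Q ≈ 8940 J

Isothermal ⇒ ΔU = 0, so Q = W = nRT ln(V₂/V₁).
Q = (1.84)(8.314)(438) ln(101/26.6) = 6700 × 1.334 = 8940 J.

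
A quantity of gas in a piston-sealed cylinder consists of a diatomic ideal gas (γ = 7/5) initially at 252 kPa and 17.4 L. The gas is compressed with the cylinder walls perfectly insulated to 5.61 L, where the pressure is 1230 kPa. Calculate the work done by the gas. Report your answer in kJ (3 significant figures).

W ≈ -6.29 kJ

Adiabatic: W = (P₁V₁ − P₂V₂)/(γ − 1) with γ = 7/5.
P₁V₁ = 4385 J, P₂V₂ = 6900 J.
W = (4385 − 6900) / 0.4 = -6289 J.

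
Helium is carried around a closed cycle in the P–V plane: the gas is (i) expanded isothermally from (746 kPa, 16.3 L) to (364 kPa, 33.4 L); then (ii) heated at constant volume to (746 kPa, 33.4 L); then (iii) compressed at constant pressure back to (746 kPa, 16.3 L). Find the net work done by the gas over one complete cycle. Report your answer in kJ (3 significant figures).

W_net ≈ -4.03 kJ

Leg (i): W = PᵢVᵢ ln(V_f/Vᵢ) = (12160) ln(33.4/16.3) = 8723 J.
Leg (ii): W = 0.
Leg (iii): W = PΔV = (746)(16.3 − 33.4) = -12757 J.
W_net = 8723 − 12757 = -4033 J.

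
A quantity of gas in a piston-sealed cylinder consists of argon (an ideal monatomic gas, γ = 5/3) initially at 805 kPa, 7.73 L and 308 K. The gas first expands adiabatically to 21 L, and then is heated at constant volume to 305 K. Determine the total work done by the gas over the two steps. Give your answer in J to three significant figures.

W_total ≈ 4540 J

Step 1 (adiabatic): W = (P₁V₁ − P₂V₂)/(γ−1) = (6223 − 3196)/0.667 = 4540 J.
Step 2 (isochoric): W = 0 (constant volume).
W_total = 4540 + 0 = 4540 J.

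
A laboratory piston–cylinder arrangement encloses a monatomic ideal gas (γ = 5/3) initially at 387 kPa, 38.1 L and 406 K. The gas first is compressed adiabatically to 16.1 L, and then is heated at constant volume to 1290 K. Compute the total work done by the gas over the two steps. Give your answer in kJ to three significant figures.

W_total ≈ -17.2 kJ

Step 1 (adiabatic): W = (P₁V₁ − P₂V₂)/(γ−1) = (14745 − 26184)/0.667 = -17159 J.
Step 2 (isochoric): W = 0 (constant volume).
W_total = -17159 + 0 = -17159 J.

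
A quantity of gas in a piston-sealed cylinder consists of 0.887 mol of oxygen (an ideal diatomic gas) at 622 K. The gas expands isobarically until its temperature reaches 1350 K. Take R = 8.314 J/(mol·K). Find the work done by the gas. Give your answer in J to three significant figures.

Isobaric: W = P ΔV = nR ΔT.
W = (0.887)(8.314)(1350 − 622) = 5369 J.

W ≈ 5370 J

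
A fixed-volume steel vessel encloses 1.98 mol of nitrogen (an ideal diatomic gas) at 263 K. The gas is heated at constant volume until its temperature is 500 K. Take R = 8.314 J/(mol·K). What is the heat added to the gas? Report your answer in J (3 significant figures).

Q ≈ 9750 J

Constant volume ⇒ W = 0, so Q = ΔU = nCᵥΔT with Cᵥ = 5R/2 = 20.79 J/(mol·K).
ΔU = (1.98)(20.79)(500 − 263) = 9754 J.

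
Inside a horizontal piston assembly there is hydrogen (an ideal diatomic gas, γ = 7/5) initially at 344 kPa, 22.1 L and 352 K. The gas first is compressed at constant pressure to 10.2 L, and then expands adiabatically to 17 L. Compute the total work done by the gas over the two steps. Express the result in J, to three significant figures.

W_total ≈ -2470 J

Step 1 (isobaric): W = PΔV = (344 kPa)(10.2 − 22.1 L) = -4094 J.
After step 1: P = 344 kPa, V = 10.2 L, T = 162.5 K.
Step 2 (adiabatic): W = (P₁V₁ − P₂V₂)/(γ−1) = (3509 − 2860)/0.4 = 1621 J.
W_total = -4094 + 1621 = -2472 J.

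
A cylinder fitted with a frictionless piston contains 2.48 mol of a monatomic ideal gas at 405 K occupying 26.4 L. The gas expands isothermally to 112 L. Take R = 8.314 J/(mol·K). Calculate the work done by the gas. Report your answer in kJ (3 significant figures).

Isothermal: W = nRT ln(V₂/V₁).
W = (2.48)(8.314)(405) × ln(112/26.4)
  = 8351 × 1.445
W_by_gas = 12068 J.

W ≈ 12.1 kJ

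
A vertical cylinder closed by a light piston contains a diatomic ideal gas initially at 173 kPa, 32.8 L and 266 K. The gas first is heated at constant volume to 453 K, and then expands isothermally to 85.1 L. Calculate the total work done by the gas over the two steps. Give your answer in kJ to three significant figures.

W_total ≈ 9.21 kJ

Step 1 (isochoric): W = 0 (constant volume).
After step 1: P = 294.6 kPa (V unchanged).
Step 2 (isothermal): W = P₁V₁ ln(V₂/V₁) = (9664) ln(85.1/32.8) = 9213 J.
W_total = 0 + 9213 = 9213 J.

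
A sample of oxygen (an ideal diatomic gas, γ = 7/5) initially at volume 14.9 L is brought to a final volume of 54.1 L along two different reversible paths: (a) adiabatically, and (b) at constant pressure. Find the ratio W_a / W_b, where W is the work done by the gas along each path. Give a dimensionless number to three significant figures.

Path (a) adiabatic: W = P₁V₁(1 − (V₁/V₂)^(γ−1))/(γ−1) → W_a/(P₁V₁) = 1.007.
Path (b) isobaric: W = P₁(V₂ − V₁) → W_b/(P₁V₁) = 2.631.
W_a / W_b = 1.007 / 2.631 = 0.3829.

W_a / W_b ≈ 0.383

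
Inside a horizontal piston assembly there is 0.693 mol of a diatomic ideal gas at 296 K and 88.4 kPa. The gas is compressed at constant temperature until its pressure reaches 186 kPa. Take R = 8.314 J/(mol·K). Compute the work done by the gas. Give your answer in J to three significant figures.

W ≈ -1270 J

Isothermal process: W = nRT ln(V₂/V₁) = nRT ln(P₁/P₂).
W = (0.693)(8.314)(296) × ln(88.4/186)
  = 1705 × ln(0.4753) = 1705 × -0.7439
W_by_gas = -1269 J.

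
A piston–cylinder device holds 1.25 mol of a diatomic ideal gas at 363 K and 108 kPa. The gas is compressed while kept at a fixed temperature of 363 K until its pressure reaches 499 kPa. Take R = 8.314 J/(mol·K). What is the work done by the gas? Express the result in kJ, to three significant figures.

W ≈ -5.77 kJ

Isothermal process: W = nRT ln(V₂/V₁) = nRT ln(P₁/P₂).
W = (1.25)(8.314)(363) × ln(108/499)
  = 3772 × ln(0.2164) = 3772 × -1.53
W_by_gas = -5774 J.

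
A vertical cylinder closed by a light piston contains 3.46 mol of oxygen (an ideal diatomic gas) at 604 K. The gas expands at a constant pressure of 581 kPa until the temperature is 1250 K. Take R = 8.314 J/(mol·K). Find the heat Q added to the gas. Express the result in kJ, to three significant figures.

Q ≈ 65.0 kJ

Isobaric: W = nRΔT = (3.46)(8.314)(646) = 18583 J.
ΔU = nCᵥΔT with Cᵥ = 5R/2: ΔU = (3.46)(20.79)(646) = 46458 J.
Q = ΔU + W = 46458 + 18583 = 65041 J.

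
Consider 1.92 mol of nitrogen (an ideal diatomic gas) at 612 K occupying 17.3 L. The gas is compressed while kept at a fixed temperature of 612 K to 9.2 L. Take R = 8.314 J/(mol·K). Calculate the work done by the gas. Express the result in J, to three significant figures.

Isothermal: W = nRT ln(V₂/V₁).
W = (1.92)(8.314)(612) × ln(9.2/17.3)
  = 9769 × -0.6315
W_by_gas = -6169 J.

W ≈ -6170 J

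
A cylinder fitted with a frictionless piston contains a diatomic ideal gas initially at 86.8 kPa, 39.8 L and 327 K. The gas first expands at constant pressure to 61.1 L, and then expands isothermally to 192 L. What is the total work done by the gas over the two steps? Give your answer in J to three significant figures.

W_total ≈ 7920 J

Step 1 (isobaric): W = PΔV = (86.8 kPa)(61.1 − 39.8 L) = 1849 J.
After step 1: P = 86.8 kPa, V = 61.1 L, T = 502 K.
Step 2 (isothermal): W = P₁V₁ ln(V₂/V₁) = (5303) ln(192/61.1) = 6072 J.
W_total = 1849 + 6072 = 7921 J.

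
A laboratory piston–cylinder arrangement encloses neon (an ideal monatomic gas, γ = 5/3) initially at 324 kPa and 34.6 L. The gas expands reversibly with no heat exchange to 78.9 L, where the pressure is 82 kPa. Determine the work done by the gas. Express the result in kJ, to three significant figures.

W ≈ 7.11 kJ

Adiabatic: W = (P₁V₁ − P₂V₂)/(γ − 1) with γ = 5/3.
P₁V₁ = 11210 J, P₂V₂ = 6470 J.
W = (11210 − 6470) / 0.6667 = 7111 J.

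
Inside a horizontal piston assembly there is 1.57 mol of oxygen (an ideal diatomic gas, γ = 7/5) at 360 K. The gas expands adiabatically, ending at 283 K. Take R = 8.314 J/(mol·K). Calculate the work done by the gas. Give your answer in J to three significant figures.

Adiabatic ⇒ Q = 0, so W_by = −ΔU = nCᵥ(T₁ − T₂).
Cᵥ = 5R/2 = 20.79 J/(mol·K).
W = (1.57)(20.79)(360 − 283) = 2513 J.

W ≈ 2510 J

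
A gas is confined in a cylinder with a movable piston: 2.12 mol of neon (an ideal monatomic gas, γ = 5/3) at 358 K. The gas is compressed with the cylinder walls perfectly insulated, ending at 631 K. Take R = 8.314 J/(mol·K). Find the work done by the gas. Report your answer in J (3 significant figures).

Adiabatic ⇒ Q = 0, so W_by = −ΔU = nCᵥ(T₁ − T₂).
Cᵥ = 3R/2 = 12.47 J/(mol·K).
W = (2.12)(12.47)(358 − 631) = -7218 J.

W ≈ -7220 J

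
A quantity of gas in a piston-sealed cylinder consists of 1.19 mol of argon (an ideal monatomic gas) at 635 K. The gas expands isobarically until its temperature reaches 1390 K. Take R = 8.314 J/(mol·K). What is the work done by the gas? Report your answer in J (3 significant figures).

W ≈ 7470 J

Isobaric: W = P ΔV = nR ΔT.
W = (1.19)(8.314)(1390 − 635) = 7470 J.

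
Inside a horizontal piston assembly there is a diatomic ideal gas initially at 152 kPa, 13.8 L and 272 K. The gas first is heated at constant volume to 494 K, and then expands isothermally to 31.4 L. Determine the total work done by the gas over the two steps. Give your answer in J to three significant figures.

Step 1 (isochoric): W = 0 (constant volume).
After step 1: P = 276.1 kPa (V unchanged).
Step 2 (isothermal): W = P₁V₁ ln(V₂/V₁) = (3810) ln(31.4/13.8) = 3132 J.
W_total = 0 + 3132 = 3132 J.

W_total ≈ 3130 J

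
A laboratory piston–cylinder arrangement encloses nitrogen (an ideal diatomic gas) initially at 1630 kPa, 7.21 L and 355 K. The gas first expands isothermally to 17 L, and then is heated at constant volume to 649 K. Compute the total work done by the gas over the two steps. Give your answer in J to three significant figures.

W_total ≈ 10100 J

Step 1 (isothermal): W = P₁V₁ ln(V₂/V₁) = (11752) ln(17/7.21) = 10080 J.
Step 2 (isochoric): W = 0 (constant volume).
W_total = 10080 + 0 = 10080 J.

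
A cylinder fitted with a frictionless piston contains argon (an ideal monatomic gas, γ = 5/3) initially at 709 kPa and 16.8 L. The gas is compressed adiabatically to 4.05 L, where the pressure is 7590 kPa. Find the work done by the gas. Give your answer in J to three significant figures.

Adiabatic: W = (P₁V₁ − P₂V₂)/(γ − 1) with γ = 5/3.
P₁V₁ = 11911 J, P₂V₂ = 30740 J.
W = (11911 − 30740) / 0.6667 = -28242 J.

W ≈ -28200 J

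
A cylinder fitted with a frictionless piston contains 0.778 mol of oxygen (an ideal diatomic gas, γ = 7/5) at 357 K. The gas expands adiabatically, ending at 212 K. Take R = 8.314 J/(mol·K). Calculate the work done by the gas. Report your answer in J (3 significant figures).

W ≈ 2340 J

Adiabatic ⇒ Q = 0, so W_by = −ΔU = nCᵥ(T₁ − T₂).
Cᵥ = 5R/2 = 20.79 J/(mol·K).
W = (0.778)(20.79)(357 − 212) = 2345 J.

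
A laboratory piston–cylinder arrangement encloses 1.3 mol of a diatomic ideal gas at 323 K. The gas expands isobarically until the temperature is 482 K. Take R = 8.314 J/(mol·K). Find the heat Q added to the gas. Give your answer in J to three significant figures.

Isobaric: W = nRΔT = (1.3)(8.314)(159) = 1719 J.
ΔU = nCᵥΔT with Cᵥ = 5R/2: ΔU = (1.3)(20.79)(159) = 4296 J.
Q = ΔU + W = 4296 + 1719 = 6015 J.

Q ≈ 6010 J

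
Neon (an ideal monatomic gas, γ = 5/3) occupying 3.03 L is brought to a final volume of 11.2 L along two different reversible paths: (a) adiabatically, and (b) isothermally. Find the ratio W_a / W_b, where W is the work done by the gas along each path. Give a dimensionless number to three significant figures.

Path (a) adiabatic: W = P₁V₁(1 − (V₁/V₂)^(γ−1))/(γ−1) → W_a/(P₁V₁) = 0.8726.
Path (b) isothermal: W = P₁V₁ ln(V₂/V₁) → W_b/(P₁V₁) = 1.307.
W_a / W_b = 0.8726 / 1.307 = 0.6674.

W_a / W_b ≈ 0.667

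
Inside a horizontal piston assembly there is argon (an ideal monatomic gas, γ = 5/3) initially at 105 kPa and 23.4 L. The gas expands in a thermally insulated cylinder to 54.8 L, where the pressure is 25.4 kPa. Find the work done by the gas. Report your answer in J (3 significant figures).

W ≈ 1600 J

Adiabatic: W = (P₁V₁ − P₂V₂)/(γ − 1) with γ = 5/3.
P₁V₁ = 2457 J, P₂V₂ = 1392 J.
W = (2457 − 1392) / 0.6667 = 1598 J.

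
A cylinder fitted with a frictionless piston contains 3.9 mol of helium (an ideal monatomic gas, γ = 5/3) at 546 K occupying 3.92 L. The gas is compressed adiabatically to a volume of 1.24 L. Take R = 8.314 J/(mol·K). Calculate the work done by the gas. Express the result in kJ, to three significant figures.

Adiabatic: TV^(γ−1) = const with γ = 5/3.
T₂ = T₁ (V₁/V₂)^(γ−1) = 546 × (3.92/1.24)^0.667 = 546 × 2.154 = 1176 K.
W_by = nCᵥ(T₁ − T₂) = (3.9)(12.47)(546 − 1176) = -30645 J.

W ≈ -30.6 kJ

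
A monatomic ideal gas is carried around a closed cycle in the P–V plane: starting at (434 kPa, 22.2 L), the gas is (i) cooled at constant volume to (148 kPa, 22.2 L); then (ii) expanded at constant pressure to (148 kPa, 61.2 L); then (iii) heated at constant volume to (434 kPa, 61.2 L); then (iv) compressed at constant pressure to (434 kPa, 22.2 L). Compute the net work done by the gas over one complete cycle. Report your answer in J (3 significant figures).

W_net ≈ -11200 J

Constant-volume legs do no work.
W(ii) = (148)(61.2 − 22.2) = 5772 J; W(iv) = (434)(22.2 − 61.2) = -16926 J.
W_net = 5772 − 16926 = -11154 J (the counter-clockwise enclosed area).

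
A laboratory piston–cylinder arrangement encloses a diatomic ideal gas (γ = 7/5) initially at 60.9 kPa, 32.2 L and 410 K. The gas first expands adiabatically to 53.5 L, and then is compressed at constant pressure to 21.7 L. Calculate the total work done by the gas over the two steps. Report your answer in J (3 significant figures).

Step 1 (adiabatic): W = (P₁V₁ − P₂V₂)/(γ−1) = (1961 − 1601)/0.4 = 901 J.
After step 1: P = 29.92 kPa, V = 53.5 L, T = 334.6 K.
Step 2 (isobaric): W = PΔV = (29.92 kPa)(21.7 − 53.5 L) = -951.4 J.
W_total = 901 − 951.4 = -50.33 J.

W_total ≈ -50.3 J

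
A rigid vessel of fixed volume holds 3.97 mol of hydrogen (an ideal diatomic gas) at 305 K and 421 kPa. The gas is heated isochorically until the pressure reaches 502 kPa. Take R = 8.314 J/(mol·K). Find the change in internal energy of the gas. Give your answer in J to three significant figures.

Constant volume ⇒ W = 0, so Q = ΔU = nCᵥΔT with Cᵥ = 5R/2 = 20.79 J/(mol·K).
At constant V, T₂/T₁ = P₂/P₁ ⇒ ΔT = T₁(P₂/P₁ − 1) = 305·(502/421 − 1) = 58.68 K.
ΔU = (3.97)(20.79)(58.68) = 4842 J.

ΔU ≈ 4840 J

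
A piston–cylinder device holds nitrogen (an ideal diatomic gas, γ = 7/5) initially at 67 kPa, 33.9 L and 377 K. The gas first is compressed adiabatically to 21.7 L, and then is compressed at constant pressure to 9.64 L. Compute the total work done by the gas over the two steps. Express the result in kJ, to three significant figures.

Step 1 (adiabatic): W = (P₁V₁ − P₂V₂)/(γ−1) = (2271 − 2715)/0.4 = -1109 J.
After step 1: P = 125.1 kPa, V = 21.7 L, T = 450.6 K.
Step 2 (isobaric): W = PΔV = (125.1 kPa)(9.64 − 21.7 L) = -1509 J.
W_total = -1109 − 1509 = -2618 J.

W_total ≈ -2.62 kJ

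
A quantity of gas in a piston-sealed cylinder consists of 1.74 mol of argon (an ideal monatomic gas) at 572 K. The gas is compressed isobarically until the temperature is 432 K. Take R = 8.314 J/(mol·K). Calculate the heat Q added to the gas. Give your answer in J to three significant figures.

Q ≈ -5060 J

Isobaric: W = nRΔT = (1.74)(8.314)(-140) = -2025 J.
ΔU = nCᵥΔT with Cᵥ = 3R/2: ΔU = (1.74)(12.47)(-140) = -3038 J.
Q = ΔU + W = -3038 − 2025 = -5063 J.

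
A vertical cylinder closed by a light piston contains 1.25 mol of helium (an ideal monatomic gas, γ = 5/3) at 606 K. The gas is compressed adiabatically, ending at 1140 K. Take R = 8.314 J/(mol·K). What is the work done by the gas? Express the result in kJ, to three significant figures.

W ≈ -8.32 kJ

Adiabatic ⇒ Q = 0, so W_by = −ΔU = nCᵥ(T₁ − T₂).
Cᵥ = 3R/2 = 12.47 J/(mol·K).
W = (1.25)(12.47)(606 − 1140) = -8324 J.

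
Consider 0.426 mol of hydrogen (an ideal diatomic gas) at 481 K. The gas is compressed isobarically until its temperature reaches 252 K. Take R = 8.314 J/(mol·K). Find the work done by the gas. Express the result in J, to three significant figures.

Isobaric: W = P ΔV = nR ΔT.
W = (0.426)(8.314)(252 − 481) = -811.1 J.

W ≈ -811 J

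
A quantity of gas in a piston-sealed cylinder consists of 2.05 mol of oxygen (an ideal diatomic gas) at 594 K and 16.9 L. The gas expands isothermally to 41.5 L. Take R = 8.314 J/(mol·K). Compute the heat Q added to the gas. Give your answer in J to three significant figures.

Q ≈ 9100 J

Isothermal ⇒ ΔU = 0, so Q = W = nRT ln(V₂/V₁).
Q = (2.05)(8.314)(594) ln(41.5/16.9) = 10124 × 0.8984 = 9095 J.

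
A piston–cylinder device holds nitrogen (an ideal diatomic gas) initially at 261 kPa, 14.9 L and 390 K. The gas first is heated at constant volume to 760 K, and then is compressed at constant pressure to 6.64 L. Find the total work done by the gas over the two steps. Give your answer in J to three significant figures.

Step 1 (isochoric): W = 0 (constant volume).
After step 1: P = 508.6 kPa (V unchanged).
Step 2 (isobaric): W = PΔV = (508.6 kPa)(6.64 − 14.9 L) = -4201 J.
W_total = 0 − 4201 = -4201 J.

W_total ≈ -4200 J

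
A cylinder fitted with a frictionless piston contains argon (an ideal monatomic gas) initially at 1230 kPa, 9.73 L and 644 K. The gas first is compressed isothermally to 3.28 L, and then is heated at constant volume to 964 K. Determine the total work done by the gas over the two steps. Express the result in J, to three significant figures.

W_total ≈ -13000 J

Step 1 (isothermal): W = P₁V₁ ln(V₂/V₁) = (11968) ln(3.28/9.73) = -13014 J.
Step 2 (isochoric): W = 0 (constant volume).
W_total = -13014 + 0 = -13014 J.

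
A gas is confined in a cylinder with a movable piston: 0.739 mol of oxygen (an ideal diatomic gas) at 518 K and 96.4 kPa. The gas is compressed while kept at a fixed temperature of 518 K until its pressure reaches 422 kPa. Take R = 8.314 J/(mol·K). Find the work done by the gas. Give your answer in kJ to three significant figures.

W ≈ -4.70 kJ

Isothermal process: W = nRT ln(V₂/V₁) = nRT ln(P₁/P₂).
W = (0.739)(8.314)(518) × ln(96.4/422)
  = 3183 × ln(0.2284) = 3183 × -1.476
W_by_gas = -4699 J.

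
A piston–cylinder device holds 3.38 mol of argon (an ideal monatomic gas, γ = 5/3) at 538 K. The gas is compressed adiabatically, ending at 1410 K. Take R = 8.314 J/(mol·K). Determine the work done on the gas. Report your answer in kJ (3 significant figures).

W ≈ 36.8 kJ

Adiabatic ⇒ Q = 0, so W_by = −ΔU = nCᵥ(T₁ − T₂).
Cᵥ = 3R/2 = 12.47 J/(mol·K).
W = (3.38)(12.47)(538 − 1410) = -36757 J.
Work on gas = −W_by = 36757 J.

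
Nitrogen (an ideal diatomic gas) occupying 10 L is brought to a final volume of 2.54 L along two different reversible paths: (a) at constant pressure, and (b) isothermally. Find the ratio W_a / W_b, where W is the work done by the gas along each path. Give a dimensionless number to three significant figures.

W_a / W_b ≈ 0.544

Path (a) isobaric: W = P₁(V₂ − V₁) → W_a/(P₁V₁) = -0.746.
Path (b) isothermal: W = P₁V₁ ln(V₂/V₁) → W_b/(P₁V₁) = -1.37.
W_a / W_b = -0.746 / -1.37 = 0.5444.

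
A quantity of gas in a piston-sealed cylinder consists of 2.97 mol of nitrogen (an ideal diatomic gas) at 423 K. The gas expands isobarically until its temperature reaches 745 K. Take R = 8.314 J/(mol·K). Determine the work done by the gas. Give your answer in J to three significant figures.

Isobaric: W = P ΔV = nR ΔT.
W = (2.97)(8.314)(745 − 423) = 7951 J.

W ≈ 7950 J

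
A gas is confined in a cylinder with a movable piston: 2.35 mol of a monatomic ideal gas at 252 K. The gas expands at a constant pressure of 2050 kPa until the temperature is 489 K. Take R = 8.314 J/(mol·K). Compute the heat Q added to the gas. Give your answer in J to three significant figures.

Q ≈ 11600 J

Isobaric: W = nRΔT = (2.35)(8.314)(237) = 4630 J.
ΔU = nCᵥΔT with Cᵥ = 3R/2: ΔU = (2.35)(12.47)(237) = 6946 J.
Q = ΔU + W = 6946 + 4630 = 11576 J.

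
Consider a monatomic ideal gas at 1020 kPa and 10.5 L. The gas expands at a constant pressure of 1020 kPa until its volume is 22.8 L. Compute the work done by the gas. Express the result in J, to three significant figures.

Isobaric: W = P ΔV.
W = (1020 kPa)(22.8 − 10.5 L) = (1020)(12.3) = 12546 J.

W ≈ 12500 J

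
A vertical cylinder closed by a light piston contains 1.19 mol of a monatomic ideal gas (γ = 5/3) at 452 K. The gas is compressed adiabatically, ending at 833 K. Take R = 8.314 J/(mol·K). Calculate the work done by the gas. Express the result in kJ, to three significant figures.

Adiabatic ⇒ Q = 0, so W_by = −ΔU = nCᵥ(T₁ − T₂).
Cᵥ = 3R/2 = 12.47 J/(mol·K).
W = (1.19)(12.47)(452 − 833) = -5654 J.

W ≈ -5.65 kJ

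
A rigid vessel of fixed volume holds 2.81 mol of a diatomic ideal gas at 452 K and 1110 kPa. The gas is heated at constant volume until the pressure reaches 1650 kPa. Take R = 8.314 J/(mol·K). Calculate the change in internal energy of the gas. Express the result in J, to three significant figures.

Constant volume ⇒ W = 0, so Q = ΔU = nCᵥΔT with Cᵥ = 5R/2 = 20.79 J/(mol·K).
At constant V, T₂/T₁ = P₂/P₁ ⇒ ΔT = T₁(P₂/P₁ − 1) = 452·(1650/1110 − 1) = 219.9 K.
ΔU = (2.81)(20.79)(219.9) = 12843 J.

ΔU ≈ 12800 J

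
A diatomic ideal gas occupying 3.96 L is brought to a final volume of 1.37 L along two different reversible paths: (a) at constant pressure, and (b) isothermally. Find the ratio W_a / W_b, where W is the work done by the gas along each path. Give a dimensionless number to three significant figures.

W_a / W_b ≈ 0.616

Path (a) isobaric: W = P₁(V₂ − V₁) → W_a/(P₁V₁) = -0.654.
Path (b) isothermal: W = P₁V₁ ln(V₂/V₁) → W_b/(P₁V₁) = -1.061.
W_a / W_b = -0.654 / -1.061 = 0.6162.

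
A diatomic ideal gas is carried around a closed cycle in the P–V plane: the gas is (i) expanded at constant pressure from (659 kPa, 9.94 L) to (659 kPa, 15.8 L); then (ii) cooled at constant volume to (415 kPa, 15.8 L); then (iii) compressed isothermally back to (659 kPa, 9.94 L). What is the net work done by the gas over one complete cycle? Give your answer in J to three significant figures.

Leg (i): W = PΔV = (659)(15.8 − 9.94) = 3862 J.
Leg (ii): W = 0.
Leg (iii): W = PᵢVᵢ ln(V_f/Vᵢ) = (6557) ln(9.94/15.8) = -3039 J.
W_net = 3862 − 3039 = 822.9 J.

W_net ≈ 823 J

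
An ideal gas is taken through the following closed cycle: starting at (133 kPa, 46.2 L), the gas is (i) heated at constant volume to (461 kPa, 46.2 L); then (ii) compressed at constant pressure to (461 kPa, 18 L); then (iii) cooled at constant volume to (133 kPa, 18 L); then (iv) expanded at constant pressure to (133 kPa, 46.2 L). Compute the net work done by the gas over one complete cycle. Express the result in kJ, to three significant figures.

Constant-volume legs do no work.
W(ii) = (461)(18 − 46.2) = -13000 J; W(iv) = (133)(46.2 − 18) = 3751 J.
W_net = -13000 + 3751 = -9250 J (the counter-clockwise enclosed area).

W_net ≈ -9.25 kJ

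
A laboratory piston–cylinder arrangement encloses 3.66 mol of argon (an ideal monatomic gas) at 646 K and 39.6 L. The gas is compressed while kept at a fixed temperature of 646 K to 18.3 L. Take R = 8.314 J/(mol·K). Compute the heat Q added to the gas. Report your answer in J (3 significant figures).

Q ≈ -15200 J

Isothermal ⇒ ΔU = 0, so Q = W = nRT ln(V₂/V₁).
Q = (3.66)(8.314)(646) ln(18.3/39.6) = 19657 × -0.7719 = -15174 J.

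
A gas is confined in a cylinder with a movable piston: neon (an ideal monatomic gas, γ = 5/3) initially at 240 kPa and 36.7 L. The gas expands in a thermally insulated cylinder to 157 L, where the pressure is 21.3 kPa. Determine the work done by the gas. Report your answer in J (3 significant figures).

W ≈ 8200 J

Adiabatic: W = (P₁V₁ − P₂V₂)/(γ − 1) with γ = 5/3.
P₁V₁ = 8808 J, P₂V₂ = 3344 J.
W = (8808 − 3344) / 0.6667 = 8196 J.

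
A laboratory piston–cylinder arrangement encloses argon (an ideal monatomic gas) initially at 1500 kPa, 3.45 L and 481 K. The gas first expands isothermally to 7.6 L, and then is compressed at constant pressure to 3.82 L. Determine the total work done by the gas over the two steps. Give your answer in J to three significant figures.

W_total ≈ 1510 J

Step 1 (isothermal): W = P₁V₁ ln(V₂/V₁) = (5175) ln(7.6/3.45) = 4087 J.
After step 1: P = 680.9 kPa, V = 7.6 L, T = 481 K.
Step 2 (isobaric): W = PΔV = (680.9 kPa)(3.82 − 7.6 L) = -2574 J.
W_total = 4087 − 2574 = 1513 J.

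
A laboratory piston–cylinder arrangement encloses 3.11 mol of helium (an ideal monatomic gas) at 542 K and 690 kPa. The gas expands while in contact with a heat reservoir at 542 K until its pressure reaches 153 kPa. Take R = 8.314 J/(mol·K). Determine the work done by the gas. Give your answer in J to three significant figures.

Isothermal process: W = nRT ln(V₂/V₁) = nRT ln(P₁/P₂).
W = (3.11)(8.314)(542) × ln(690/153)
  = 14014 × ln(4.51) = 14014 × 1.506
W_by_gas = 21109 J.

W ≈ 21100 J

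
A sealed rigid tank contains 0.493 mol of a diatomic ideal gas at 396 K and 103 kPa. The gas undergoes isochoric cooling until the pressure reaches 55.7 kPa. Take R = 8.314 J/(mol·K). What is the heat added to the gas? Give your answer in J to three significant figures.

Q ≈ -1860 J

Constant volume ⇒ W = 0, so Q = ΔU = nCᵥΔT with Cᵥ = 5R/2 = 20.79 J/(mol·K).
At constant V, T₂/T₁ = P₂/P₁ ⇒ ΔT = T₁(P₂/P₁ − 1) = 396·(55.7/103 − 1) = -181.9 K.
ΔU = (0.493)(20.79)(-181.9) = -1863 J.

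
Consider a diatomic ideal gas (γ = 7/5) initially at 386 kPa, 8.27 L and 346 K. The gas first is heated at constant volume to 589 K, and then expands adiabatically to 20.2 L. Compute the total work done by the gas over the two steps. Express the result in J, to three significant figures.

W_total ≈ 4080 J

Step 1 (isochoric): W = 0 (constant volume).
After step 1: P = 657.1 kPa (V unchanged).
Step 2 (adiabatic): W = (P₁V₁ − P₂V₂)/(γ−1) = (5434 − 3802)/0.4 = 4081 J.
W_total = 0 + 4081 = 4081 J.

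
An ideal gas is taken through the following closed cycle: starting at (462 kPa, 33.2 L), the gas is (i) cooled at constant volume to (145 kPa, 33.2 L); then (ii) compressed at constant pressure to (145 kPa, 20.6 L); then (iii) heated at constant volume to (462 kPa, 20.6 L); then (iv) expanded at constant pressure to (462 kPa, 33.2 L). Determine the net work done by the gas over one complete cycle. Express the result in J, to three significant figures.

W_net ≈ 3990 J

Constant-volume legs do no work.
W(ii) = (145)(20.6 − 33.2) = -1827 J; W(iv) = (462)(33.2 − 20.6) = 5821 J.
W_net = -1827 + 5821 = 3994 J (the clockwise enclosed area).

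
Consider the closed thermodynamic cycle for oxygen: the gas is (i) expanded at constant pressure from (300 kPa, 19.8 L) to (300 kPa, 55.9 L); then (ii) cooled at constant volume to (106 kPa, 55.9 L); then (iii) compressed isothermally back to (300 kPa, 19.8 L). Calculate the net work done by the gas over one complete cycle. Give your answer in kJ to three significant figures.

Leg (i): W = PΔV = (300)(55.9 − 19.8) = 10830 J.
Leg (ii): W = 0.
Leg (iii): W = PᵢVᵢ ln(V_f/Vᵢ) = (5925) ln(19.8/55.9) = -6150 J.
W_net = 10830 − 6150 = 4680 J.

W_net ≈ 4.68 kJ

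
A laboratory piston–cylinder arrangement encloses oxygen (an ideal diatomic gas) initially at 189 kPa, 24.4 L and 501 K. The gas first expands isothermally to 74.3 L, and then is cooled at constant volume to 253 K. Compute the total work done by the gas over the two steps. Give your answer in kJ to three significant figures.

W_total ≈ 5.14 kJ

Step 1 (isothermal): W = P₁V₁ ln(V₂/V₁) = (4612) ln(74.3/24.4) = 5135 J.
Step 2 (isochoric): W = 0 (constant volume).
W_total = 5135 + 0 = 5135 J.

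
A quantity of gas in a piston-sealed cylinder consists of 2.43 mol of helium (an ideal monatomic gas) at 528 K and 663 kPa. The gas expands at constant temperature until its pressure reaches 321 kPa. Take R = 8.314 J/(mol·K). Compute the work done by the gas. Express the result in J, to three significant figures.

Isothermal process: W = nRT ln(V₂/V₁) = nRT ln(P₁/P₂).
W = (2.43)(8.314)(528) × ln(663/321)
  = 10667 × ln(2.065) = 10667 × 0.7253
W_by_gas = 7737 J.

W ≈ 7740 J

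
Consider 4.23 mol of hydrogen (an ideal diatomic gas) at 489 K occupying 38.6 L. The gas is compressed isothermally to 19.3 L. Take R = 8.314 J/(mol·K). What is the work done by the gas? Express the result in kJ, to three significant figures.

W ≈ -11.9 kJ

Isothermal: W = nRT ln(V₂/V₁).
W = (4.23)(8.314)(489) × ln(19.3/38.6)
  = 17197 × -0.6931
W_by_gas = -11920 J.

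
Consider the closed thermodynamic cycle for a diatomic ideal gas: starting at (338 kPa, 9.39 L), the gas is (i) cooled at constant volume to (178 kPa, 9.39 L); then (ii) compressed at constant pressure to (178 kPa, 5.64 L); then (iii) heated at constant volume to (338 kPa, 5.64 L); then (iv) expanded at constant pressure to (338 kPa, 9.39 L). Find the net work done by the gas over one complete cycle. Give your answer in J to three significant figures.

Constant-volume legs do no work.
W(ii) = (178)(5.64 − 9.39) = -667.5 J; W(iv) = (338)(9.39 − 5.64) = 1268 J.
W_net = -667.5 + 1268 = 600 J (the clockwise enclosed area).

W_net ≈ 600 J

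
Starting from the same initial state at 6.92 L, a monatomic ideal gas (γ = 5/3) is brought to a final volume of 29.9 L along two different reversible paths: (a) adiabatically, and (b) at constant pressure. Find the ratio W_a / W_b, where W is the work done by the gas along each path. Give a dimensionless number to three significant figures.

W_a / W_b ≈ 0.281

Path (a) adiabatic: W = P₁V₁(1 − (V₁/V₂)^(γ−1))/(γ−1) → W_a/(P₁V₁) = 0.9346.
Path (b) isobaric: W = P₁(V₂ − V₁) → W_b/(P₁V₁) = 3.321.
W_a / W_b = 0.9346 / 3.321 = 0.2814.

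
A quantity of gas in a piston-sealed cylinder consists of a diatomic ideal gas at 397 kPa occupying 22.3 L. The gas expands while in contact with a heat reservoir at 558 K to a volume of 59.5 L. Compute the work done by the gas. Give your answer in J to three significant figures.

W ≈ 8690 J

Isothermal: W = nRT ln(V₂/V₁) = P₁V₁ ln(V₂/V₁).
P₁V₁ = (397 kPa)(22.3 L) = 8853 J.
W = 8853 × ln(59.5/22.3) = 8853 × 0.9814
W_by_gas = 8688 J.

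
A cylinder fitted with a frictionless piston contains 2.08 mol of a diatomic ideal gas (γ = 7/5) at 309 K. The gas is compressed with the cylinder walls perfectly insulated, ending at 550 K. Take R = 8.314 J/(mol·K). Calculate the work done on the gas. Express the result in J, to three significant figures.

Adiabatic ⇒ Q = 0, so W_by = −ΔU = nCᵥ(T₁ − T₂).
Cᵥ = 5R/2 = 20.79 J/(mol·K).
W = (2.08)(20.79)(309 − 550) = -10419 J.
Work on gas = −W_by = 10419 J.

W ≈ 10400 J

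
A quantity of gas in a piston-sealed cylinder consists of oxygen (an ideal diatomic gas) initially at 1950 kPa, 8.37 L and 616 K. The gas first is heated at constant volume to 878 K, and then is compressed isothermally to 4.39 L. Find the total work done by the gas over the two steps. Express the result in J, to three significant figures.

Step 1 (isochoric): W = 0 (constant volume).
After step 1: P = 2779 kPa (V unchanged).
Step 2 (isothermal): W = P₁V₁ ln(V₂/V₁) = (23263) ln(4.39/8.37) = -15012 J.
W_total = 0 − 15012 = -15012 J.

W_total ≈ -15000 J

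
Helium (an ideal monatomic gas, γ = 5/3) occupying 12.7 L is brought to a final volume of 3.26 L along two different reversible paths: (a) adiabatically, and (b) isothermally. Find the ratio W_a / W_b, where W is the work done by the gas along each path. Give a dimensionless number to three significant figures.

Path (a) adiabatic: W = P₁V₁(1 − (V₁/V₂)^(γ−1))/(γ−1) → W_a/(P₁V₁) = -2.214.
Path (b) isothermal: W = P₁V₁ ln(V₂/V₁) → W_b/(P₁V₁) = -1.36.
W_a / W_b = -2.214 / -1.36 = 1.628.

W_a / W_b ≈ 1.63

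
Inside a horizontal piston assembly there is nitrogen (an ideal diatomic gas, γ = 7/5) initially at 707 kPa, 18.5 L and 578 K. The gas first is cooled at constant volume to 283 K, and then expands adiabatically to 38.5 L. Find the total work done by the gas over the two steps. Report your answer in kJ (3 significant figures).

Step 1 (isochoric): W = 0 (constant volume).
After step 1: P = 346.2 kPa (V unchanged).
Step 2 (adiabatic): W = (P₁V₁ − P₂V₂)/(γ−1) = (6404 − 4777)/0.4 = 4068 J.
W_total = 0 + 4068 = 4068 J.

W_total ≈ 4.07 kJ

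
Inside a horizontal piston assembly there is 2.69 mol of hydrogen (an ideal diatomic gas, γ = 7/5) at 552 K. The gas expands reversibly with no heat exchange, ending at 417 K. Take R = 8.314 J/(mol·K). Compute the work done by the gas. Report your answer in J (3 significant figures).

W ≈ 7550 J

Adiabatic ⇒ Q = 0, so W_by = −ΔU = nCᵥ(T₁ − T₂).
Cᵥ = 5R/2 = 20.79 J/(mol·K).
W = (2.69)(20.79)(552 − 417) = 7548 J.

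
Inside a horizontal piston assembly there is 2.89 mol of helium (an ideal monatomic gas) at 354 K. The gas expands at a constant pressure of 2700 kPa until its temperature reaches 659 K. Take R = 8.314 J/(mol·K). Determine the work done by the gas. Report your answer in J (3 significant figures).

Isobaric: W = P ΔV = nR ΔT.
W = (2.89)(8.314)(659 − 354) = 7328 J.

W ≈ 7330 J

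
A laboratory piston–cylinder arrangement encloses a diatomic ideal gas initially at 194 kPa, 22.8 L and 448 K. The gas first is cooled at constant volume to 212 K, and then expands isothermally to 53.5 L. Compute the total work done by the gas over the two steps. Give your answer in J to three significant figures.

W_total ≈ 1790 J

Step 1 (isochoric): W = 0 (constant volume).
After step 1: P = 91.8 kPa (V unchanged).
Step 2 (isothermal): W = P₁V₁ ln(V₂/V₁) = (2093) ln(53.5/22.8) = 1785 J.
W_total = 0 + 1785 = 1785 J.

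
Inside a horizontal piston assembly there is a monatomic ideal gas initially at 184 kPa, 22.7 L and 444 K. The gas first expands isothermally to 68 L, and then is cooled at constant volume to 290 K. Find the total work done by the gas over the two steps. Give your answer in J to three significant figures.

W_total ≈ 4580 J

Step 1 (isothermal): W = P₁V₁ ln(V₂/V₁) = (4177) ln(68/22.7) = 4583 J.
Step 2 (isochoric): W = 0 (constant volume).
W_total = 4583 + 0 = 4583 J.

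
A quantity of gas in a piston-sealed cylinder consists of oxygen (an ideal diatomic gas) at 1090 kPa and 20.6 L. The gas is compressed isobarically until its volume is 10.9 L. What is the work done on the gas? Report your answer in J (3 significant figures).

Isobaric: W = P ΔV.
W = (1090 kPa)(10.9 − 20.6 L) = (1090)(-9.7) = -10573 J.
Work on gas = −W_by = 10573 J.

W ≈ 10600 J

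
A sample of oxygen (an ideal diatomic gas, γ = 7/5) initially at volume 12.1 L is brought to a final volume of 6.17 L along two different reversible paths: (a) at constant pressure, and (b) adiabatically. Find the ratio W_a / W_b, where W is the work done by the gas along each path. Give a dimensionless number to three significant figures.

Path (a) isobaric: W = P₁(V₂ − V₁) → W_a/(P₁V₁) = -0.4901.
Path (b) adiabatic: W = P₁V₁(1 − (V₁/V₂)^(γ−1))/(γ−1) → W_b/(P₁V₁) = -0.773.
W_a / W_b = -0.4901 / -0.773 = 0.634.

W_a / W_b ≈ 0.634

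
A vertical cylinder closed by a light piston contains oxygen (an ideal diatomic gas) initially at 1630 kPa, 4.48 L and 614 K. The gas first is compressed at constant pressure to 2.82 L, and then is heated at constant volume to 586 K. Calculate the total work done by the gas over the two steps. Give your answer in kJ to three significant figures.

Step 1 (isobaric): W = PΔV = (1630 kPa)(2.82 − 4.48 L) = -2706 J.
Step 2 (isochoric): W = 0 (constant volume).
W_total = -2706 + 0 = -2706 J.

W_total ≈ -2.71 kJ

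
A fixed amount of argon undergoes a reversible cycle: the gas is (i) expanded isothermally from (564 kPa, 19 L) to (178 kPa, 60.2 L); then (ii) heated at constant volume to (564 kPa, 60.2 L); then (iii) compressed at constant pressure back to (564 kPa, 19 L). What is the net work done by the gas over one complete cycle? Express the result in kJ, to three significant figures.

Leg (i): W = PᵢVᵢ ln(V_f/Vᵢ) = (10716) ln(60.2/19) = 12358 J.
Leg (ii): W = 0.
Leg (iii): W = PΔV = (564)(19 − 60.2) = -23237 J.
W_net = 12358 − 23237 = -10879 J.

W_net ≈ -10.9 kJ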